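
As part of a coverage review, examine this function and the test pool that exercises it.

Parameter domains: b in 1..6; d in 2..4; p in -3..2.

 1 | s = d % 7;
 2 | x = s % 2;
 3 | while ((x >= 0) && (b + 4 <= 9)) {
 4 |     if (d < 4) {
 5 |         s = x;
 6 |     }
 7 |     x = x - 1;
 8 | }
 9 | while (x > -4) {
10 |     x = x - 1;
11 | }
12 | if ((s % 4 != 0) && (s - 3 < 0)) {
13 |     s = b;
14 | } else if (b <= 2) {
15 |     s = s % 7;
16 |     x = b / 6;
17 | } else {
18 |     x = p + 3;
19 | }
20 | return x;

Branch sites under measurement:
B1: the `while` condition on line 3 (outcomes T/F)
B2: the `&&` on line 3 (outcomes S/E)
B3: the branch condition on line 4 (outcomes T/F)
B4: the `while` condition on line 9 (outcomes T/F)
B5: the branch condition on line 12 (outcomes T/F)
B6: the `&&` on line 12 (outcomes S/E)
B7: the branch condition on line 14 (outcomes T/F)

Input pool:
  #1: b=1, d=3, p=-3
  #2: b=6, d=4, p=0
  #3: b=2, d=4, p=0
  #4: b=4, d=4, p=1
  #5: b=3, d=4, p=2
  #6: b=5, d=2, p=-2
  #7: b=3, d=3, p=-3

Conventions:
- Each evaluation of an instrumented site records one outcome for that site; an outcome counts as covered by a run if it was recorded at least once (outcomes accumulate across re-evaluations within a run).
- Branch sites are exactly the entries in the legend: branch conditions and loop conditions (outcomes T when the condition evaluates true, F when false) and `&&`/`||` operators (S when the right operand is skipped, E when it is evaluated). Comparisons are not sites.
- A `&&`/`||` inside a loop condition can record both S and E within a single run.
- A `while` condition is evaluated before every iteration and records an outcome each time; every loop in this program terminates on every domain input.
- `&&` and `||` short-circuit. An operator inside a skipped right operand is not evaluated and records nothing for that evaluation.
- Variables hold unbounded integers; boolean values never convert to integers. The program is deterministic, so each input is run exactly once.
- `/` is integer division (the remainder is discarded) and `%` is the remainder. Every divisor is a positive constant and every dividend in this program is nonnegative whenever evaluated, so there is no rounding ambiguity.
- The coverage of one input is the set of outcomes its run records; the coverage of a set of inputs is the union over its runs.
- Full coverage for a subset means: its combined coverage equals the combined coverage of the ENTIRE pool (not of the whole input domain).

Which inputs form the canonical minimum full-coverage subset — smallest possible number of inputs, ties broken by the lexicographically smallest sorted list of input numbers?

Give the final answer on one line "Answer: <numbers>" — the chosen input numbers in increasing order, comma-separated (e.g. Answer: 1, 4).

input #1, b=1, d=3, p=-3: events B2->E, B1->T, B3->T, B2->E, B1->T, B3->T, B2->S, B1->F, B4->T, B4->T, B4->T, B4->F, B6->S, B5->F, ...; outcomes B1=T, B1=F, B2=S, B2=E, B3=T, B4=T, B4=F, B5=F, B6=S, B7=T
input #2, b=6, d=4, p=0: events B2->E, B1->F, B4->T, B4->T, B4->T, B4->T, B4->F, B6->S, B5->F, B7->F; outcomes B1=F, B2=E, B4=T, B4=F, B5=F, B6=S, B7=F
input #3, b=2, d=4, p=0: events B2->E, B1->T, B3->F, B2->S, B1->F, B4->T, B4->T, B4->T, B4->F, B6->S, B5->F, B7->T; outcomes B1=T, B1=F, B2=S, B2=E, B3=F, B4=T, B4=F, B5=F, B6=S, B7=T
input #4, b=4, d=4, p=1: events B2->E, B1->T, B3->F, B2->S, B1->F, B4->T, B4->T, B4->T, B4->F, B6->S, B5->F, B7->F; outcomes B1=T, B1=F, B2=S, B2=E, B3=F, B4=T, B4=F, B5=F, B6=S, B7=F
input #5, b=3, d=4, p=2: events B2->E, B1->T, B3->F, B2->S, B1->F, B4->T, B4->T, B4->T, B4->F, B6->S, B5->F, B7->F; outcomes B1=T, B1=F, B2=S, B2=E, B3=F, B4=T, B4=F, B5=F, B6=S, B7=F
input #6, b=5, d=2, p=-2: events B2->E, B1->T, B3->T, B2->S, B1->F, B4->T, B4->T, B4->T, B4->F, B6->S, B5->F, B7->F; outcomes B1=T, B1=F, B2=S, B2=E, B3=T, B4=T, B4=F, B5=F, B6=S, B7=F
input #7, b=3, d=3, p=-3: events B2->E, B1->T, B3->T, B2->E, B1->T, B3->T, B2->S, B1->F, B4->T, B4->T, B4->T, B4->F, B6->S, B5->F, ...; outcomes B1=T, B1=F, B2=S, B2=E, B3=T, B4=T, B4=F, B5=F, B6=S, B7=F
together the pool reaches 12 outcomes: B1=T, B1=F, B2=S, B2=E, B3=T, B3=F, B4=T, B4=F, B5=F, B6=S, B7=T, B7=F
no size-1 subset reaches all 12 outcomes (best union: 10/12)
the canonical winner is {1, 4}: size 2, full 12-outcome coverage, earliest index list among size-2 covers

Answer: 1, 4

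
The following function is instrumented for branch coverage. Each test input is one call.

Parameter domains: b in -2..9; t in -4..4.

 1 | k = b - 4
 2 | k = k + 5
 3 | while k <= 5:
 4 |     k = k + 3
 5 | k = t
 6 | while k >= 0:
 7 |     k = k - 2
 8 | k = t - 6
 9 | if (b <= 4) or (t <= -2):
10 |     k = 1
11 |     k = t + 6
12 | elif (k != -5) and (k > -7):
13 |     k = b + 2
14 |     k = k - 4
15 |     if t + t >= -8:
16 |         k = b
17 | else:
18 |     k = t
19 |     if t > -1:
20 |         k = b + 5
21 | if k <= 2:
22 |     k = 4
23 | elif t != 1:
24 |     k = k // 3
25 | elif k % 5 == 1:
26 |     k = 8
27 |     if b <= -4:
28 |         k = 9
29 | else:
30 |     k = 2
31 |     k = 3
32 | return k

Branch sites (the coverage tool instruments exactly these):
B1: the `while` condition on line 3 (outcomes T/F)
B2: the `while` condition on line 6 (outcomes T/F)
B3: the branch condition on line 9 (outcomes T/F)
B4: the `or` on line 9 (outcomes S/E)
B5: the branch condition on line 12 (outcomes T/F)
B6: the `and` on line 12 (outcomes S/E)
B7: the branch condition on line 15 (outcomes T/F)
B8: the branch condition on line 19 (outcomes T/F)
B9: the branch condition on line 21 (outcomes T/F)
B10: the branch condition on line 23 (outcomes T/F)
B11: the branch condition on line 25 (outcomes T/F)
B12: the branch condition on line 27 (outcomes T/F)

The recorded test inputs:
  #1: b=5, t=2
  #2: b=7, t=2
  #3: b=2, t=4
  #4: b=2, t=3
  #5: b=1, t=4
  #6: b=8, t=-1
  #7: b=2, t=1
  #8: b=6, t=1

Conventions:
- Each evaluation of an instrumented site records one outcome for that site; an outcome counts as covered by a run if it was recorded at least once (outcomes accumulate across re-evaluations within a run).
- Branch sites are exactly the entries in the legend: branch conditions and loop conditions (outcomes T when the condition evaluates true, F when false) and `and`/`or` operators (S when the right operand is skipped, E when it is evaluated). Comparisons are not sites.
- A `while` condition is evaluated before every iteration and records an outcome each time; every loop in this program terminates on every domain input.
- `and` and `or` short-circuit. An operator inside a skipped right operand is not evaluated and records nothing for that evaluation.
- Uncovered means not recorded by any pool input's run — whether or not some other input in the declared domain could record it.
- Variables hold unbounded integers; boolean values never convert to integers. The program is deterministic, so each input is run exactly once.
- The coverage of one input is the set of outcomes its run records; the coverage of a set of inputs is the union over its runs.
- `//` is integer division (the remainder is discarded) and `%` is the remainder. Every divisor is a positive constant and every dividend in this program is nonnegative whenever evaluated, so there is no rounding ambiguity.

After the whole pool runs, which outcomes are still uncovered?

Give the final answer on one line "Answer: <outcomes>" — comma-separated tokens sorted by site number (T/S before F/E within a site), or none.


run #1 (b=5, t=2) runs B1->F, B2->T, B2->T, B2->F, B4->E, B3->F, B6->E, B5->T, B7->T, B9->F, B10->T; records B1=F, B2=T, B2=F, B3=F, B4=E, B5=T, B6=E, B7=T, B9=F, B10=T
run #2 (b=7, t=2) runs B1->F, B2->T, B2->T, B2->F, B4->E, B3->F, B6->E, B5->T, B7->T, B9->F, B10->T; records B1=F, B2=T, B2=F, B3=F, B4=E, B5=T, B6=E, B7=T, B9=F, B10=T
run #3 (b=2, t=4) runs B1->T, B1->F, B2->T, B2->T, B2->T, B2->F, B4->S, B3->T, B9->F, B10->T; records B1=T, B1=F, B2=T, B2=F, B3=T, B4=S, B9=F, B10=T
run #4 (b=2, t=3) runs B1->T, B1->F, B2->T, B2->T, B2->F, B4->S, B3->T, B9->F, B10->T; records B1=T, B1=F, B2=T, B2=F, B3=T, B4=S, B9=F, B10=T
run #5 (b=1, t=4) runs B1->T, B1->T, B1->F, B2->T, B2->T, B2->T, B2->F, B4->S, B3->T, B9->F, B10->T; records B1=T, B1=F, B2=T, B2=F, B3=T, B4=S, B9=F, B10=T
run #6 (b=8, t=-1) runs B1->F, B2->F, B4->E, B3->F, B6->E, B5->F, B8->F, B9->T; records B1=F, B2=F, B3=F, B4=E, B5=F, B6=E, B8=F, B9=T
run #7 (b=2, t=1) runs B1->T, B1->F, B2->T, B2->F, B4->S, B3->T, B9->F, B10->F, B11->F; records B1=T, B1=F, B2=T, B2=F, B3=T, B4=S, B9=F, B10=F, B11=F
run #8 (b=6, t=1) runs B1->F, B2->T, B2->F, B4->E, B3->F, B6->S, B5->F, B8->T, B9->F, B10->F, B11->T, B12->F; records B1=F, B2=T, B2=F, B3=F, B4=E, B5=F, B6=S, B8=T, B9=F, B10=F, B11=T, B12=F
union over the pool: B1=T, B1=F, B2=T, B2=F, B3=T, B3=F, B4=S, B4=E, B5=T, B5=F, B6=S, B6=E, B7=T, B8=T, B8=F, B9=T, B9=F, B10=T, B10=F, B11=T, B11=F, B12=F
uncovered (2 of 24): B7=F, B12=T
Answer: B7=F, B12=T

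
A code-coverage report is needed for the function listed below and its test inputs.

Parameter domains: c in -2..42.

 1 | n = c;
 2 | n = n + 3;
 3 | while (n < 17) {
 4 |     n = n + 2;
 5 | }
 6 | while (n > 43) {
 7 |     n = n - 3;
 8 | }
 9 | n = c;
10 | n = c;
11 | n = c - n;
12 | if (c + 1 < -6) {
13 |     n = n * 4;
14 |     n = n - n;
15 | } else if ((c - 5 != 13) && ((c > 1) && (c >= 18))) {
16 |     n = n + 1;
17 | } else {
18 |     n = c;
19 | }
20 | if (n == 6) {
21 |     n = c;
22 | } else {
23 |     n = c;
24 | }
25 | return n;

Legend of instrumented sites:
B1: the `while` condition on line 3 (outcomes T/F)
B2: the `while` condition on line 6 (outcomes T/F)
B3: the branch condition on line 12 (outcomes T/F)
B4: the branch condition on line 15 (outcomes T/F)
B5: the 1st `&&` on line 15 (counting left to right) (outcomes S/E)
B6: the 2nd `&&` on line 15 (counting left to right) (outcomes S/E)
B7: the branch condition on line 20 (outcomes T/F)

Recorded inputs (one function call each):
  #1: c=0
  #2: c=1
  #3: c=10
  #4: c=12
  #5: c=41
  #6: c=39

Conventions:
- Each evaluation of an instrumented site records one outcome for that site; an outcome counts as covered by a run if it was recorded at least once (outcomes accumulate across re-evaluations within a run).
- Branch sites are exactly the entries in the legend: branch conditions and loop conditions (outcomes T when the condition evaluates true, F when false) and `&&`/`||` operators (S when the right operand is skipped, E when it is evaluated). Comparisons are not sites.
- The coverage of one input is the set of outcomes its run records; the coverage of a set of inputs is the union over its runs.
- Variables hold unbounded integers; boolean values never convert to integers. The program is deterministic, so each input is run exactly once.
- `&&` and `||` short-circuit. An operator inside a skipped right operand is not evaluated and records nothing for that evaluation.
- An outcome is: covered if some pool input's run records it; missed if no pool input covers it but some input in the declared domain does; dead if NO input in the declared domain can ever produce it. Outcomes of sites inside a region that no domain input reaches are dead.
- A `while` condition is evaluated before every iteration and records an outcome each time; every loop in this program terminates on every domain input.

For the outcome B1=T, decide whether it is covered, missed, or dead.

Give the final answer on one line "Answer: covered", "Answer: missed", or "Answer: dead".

B1=T is recorded by pool input(s) 1, 2, 3, 4 -> covered

Answer: covered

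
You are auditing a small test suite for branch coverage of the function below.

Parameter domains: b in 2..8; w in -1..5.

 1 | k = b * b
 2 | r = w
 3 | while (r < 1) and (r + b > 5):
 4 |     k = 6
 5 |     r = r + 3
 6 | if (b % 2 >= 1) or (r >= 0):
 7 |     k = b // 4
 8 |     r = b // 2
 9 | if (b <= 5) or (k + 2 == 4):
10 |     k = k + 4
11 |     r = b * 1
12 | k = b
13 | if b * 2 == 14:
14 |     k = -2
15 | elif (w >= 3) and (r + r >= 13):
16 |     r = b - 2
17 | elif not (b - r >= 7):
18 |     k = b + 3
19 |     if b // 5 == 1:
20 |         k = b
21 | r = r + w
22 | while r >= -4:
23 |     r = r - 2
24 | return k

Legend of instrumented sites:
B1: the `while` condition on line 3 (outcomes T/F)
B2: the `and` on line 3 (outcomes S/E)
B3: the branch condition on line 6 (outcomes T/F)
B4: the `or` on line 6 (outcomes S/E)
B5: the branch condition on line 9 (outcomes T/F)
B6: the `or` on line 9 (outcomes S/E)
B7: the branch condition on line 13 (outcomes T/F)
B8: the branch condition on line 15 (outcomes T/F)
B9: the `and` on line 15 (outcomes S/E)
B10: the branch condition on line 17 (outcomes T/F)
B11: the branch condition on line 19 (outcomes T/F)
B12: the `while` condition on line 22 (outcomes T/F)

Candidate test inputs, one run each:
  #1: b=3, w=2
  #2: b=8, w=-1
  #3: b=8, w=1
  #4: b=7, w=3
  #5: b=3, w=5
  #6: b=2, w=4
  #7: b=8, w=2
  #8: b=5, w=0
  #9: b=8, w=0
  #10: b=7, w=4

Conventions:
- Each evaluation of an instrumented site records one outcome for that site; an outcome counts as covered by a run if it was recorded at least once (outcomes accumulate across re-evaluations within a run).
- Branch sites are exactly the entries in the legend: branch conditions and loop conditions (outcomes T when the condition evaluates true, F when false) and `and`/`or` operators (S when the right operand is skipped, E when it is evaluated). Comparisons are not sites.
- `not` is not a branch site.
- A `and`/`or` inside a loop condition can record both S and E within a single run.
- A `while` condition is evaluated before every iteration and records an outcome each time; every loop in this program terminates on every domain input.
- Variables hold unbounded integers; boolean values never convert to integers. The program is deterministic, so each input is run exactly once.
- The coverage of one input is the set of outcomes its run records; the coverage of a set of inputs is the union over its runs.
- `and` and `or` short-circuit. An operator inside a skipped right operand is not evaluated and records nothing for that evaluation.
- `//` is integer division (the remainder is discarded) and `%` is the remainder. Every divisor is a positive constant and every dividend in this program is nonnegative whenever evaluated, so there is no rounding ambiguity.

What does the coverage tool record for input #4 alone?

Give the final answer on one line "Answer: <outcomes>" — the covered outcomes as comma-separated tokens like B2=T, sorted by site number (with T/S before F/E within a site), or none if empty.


Running input #4 (b=7, w=3), event by event:
  B2->S, B1->F, B4->S, B3->T, B6->E, B5->F, B7->T, B12->T, B12->T, B12->T
  B12->T, B12->T, B12->T, B12->F
collecting distinct outcomes: B1=F, B2=S, B3=T, B4=S, B5=F, B6=E, B7=T, B12=T, B12=F
Answer: B1=F, B2=S, B3=T, B4=S, B5=F, B6=E, B7=T, B12=T, B12=F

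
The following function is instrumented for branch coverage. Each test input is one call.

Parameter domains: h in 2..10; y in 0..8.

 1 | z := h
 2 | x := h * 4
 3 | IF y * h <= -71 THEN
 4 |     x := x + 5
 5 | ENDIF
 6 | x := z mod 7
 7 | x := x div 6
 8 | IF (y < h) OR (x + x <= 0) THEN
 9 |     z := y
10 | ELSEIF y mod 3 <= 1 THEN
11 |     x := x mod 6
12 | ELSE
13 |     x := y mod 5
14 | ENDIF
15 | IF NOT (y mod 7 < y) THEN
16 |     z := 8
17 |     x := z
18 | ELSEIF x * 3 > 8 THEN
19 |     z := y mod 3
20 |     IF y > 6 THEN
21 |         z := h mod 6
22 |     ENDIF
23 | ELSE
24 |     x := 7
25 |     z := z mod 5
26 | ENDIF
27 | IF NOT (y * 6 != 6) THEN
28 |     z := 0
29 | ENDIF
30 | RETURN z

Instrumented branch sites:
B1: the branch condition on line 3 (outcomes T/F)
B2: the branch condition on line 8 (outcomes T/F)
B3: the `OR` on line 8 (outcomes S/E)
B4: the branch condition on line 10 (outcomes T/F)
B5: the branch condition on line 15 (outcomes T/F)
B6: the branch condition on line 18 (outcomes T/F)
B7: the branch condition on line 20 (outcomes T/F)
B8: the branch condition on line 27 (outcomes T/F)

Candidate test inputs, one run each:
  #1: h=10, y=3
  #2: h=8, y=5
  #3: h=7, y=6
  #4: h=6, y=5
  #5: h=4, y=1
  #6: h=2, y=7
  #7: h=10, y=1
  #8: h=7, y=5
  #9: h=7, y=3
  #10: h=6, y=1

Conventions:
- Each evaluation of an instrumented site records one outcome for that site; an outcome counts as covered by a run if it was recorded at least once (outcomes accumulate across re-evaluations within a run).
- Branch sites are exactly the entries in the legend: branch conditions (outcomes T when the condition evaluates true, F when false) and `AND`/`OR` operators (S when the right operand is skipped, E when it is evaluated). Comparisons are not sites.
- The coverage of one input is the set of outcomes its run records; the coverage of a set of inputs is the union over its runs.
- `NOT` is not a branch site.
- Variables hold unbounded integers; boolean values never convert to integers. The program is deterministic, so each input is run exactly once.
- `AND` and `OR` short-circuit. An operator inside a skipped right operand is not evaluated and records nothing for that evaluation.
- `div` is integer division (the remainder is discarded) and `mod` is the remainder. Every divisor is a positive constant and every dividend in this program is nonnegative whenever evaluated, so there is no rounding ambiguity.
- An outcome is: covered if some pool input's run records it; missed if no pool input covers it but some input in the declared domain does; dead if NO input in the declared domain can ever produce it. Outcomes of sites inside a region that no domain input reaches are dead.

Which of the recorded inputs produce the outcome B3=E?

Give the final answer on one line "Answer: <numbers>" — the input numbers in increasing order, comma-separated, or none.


input #1 (h=10, y=3): never hits B3=E
input #2 (h=8, y=5): never hits B3=E
input #3 (h=7, y=6): never hits B3=E
input #4 (h=6, y=5): never hits B3=E
input #5 (h=4, y=1): never hits B3=E
input #6 (h=2, y=7): hits B3=E
input #7 (h=10, y=1): never hits B3=E
input #8 (h=7, y=5): never hits B3=E
input #9 (h=7, y=3): never hits B3=E
input #10 (h=6, y=1): never hits B3=E
Answer: 6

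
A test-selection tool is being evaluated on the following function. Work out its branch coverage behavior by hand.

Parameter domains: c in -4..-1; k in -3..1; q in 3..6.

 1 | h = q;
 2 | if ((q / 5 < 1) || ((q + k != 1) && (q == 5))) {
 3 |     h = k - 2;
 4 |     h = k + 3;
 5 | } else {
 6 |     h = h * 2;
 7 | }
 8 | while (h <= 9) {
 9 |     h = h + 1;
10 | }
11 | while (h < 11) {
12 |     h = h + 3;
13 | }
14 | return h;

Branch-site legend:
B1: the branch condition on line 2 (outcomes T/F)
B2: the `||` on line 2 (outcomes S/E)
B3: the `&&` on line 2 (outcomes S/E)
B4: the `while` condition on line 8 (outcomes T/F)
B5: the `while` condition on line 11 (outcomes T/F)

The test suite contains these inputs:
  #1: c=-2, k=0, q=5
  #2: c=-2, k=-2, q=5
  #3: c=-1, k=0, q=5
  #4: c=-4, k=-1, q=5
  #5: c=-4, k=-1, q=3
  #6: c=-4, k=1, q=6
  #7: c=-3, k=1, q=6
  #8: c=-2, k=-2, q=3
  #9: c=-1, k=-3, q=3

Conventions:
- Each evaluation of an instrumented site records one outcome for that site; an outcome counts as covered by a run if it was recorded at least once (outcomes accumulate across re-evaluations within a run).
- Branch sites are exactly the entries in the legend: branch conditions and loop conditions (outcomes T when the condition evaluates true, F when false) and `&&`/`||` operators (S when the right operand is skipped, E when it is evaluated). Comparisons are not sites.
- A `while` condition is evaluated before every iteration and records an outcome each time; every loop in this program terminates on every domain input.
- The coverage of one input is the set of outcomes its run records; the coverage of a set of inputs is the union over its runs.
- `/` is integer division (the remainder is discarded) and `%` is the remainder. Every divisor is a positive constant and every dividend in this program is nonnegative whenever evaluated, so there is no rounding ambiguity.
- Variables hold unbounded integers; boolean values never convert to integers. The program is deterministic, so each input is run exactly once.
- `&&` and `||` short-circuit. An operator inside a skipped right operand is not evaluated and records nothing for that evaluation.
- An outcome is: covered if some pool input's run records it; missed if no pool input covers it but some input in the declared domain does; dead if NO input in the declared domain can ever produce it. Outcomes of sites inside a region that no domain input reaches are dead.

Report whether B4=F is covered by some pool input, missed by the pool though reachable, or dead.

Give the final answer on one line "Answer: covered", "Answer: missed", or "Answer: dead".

B4=F is recorded by pool input(s) 1, 2, 3, 4, 5, 6, 7, 8, 9 -> covered

Answer: covered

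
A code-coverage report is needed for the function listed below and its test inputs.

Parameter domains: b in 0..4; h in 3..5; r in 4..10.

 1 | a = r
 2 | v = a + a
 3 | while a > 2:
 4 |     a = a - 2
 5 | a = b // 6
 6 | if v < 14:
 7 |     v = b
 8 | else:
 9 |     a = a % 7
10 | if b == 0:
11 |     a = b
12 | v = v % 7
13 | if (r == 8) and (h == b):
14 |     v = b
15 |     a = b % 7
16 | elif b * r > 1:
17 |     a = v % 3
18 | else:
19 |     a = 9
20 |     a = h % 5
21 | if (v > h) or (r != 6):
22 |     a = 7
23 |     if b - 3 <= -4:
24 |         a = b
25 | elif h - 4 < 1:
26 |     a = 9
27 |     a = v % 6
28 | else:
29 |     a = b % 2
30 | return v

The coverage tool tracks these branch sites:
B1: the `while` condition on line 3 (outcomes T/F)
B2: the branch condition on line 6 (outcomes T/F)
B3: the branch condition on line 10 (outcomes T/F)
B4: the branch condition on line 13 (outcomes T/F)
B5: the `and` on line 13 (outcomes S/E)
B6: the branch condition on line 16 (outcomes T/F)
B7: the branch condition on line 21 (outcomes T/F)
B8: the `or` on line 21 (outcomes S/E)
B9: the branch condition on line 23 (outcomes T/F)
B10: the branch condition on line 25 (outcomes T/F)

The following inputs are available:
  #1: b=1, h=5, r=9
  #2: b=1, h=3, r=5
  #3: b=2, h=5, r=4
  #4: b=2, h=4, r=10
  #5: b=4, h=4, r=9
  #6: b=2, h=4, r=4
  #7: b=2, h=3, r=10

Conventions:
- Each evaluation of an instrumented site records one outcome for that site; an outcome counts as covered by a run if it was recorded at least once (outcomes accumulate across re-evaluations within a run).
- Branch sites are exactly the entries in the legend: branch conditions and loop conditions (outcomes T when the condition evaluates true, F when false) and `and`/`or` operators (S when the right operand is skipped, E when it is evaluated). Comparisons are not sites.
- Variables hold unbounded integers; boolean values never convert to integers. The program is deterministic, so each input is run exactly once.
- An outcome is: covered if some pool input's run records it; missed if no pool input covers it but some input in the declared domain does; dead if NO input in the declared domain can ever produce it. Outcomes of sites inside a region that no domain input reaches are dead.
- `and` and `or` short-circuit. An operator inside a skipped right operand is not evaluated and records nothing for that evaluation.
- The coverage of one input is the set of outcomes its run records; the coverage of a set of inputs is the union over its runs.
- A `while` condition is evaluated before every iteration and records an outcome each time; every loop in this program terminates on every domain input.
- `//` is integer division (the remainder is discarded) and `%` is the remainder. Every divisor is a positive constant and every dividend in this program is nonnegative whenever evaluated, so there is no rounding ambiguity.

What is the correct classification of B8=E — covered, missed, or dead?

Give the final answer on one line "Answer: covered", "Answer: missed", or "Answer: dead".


B8=E is recorded by pool input(s) 1, 2, 3, 5, 6 -> covered
Answer: covered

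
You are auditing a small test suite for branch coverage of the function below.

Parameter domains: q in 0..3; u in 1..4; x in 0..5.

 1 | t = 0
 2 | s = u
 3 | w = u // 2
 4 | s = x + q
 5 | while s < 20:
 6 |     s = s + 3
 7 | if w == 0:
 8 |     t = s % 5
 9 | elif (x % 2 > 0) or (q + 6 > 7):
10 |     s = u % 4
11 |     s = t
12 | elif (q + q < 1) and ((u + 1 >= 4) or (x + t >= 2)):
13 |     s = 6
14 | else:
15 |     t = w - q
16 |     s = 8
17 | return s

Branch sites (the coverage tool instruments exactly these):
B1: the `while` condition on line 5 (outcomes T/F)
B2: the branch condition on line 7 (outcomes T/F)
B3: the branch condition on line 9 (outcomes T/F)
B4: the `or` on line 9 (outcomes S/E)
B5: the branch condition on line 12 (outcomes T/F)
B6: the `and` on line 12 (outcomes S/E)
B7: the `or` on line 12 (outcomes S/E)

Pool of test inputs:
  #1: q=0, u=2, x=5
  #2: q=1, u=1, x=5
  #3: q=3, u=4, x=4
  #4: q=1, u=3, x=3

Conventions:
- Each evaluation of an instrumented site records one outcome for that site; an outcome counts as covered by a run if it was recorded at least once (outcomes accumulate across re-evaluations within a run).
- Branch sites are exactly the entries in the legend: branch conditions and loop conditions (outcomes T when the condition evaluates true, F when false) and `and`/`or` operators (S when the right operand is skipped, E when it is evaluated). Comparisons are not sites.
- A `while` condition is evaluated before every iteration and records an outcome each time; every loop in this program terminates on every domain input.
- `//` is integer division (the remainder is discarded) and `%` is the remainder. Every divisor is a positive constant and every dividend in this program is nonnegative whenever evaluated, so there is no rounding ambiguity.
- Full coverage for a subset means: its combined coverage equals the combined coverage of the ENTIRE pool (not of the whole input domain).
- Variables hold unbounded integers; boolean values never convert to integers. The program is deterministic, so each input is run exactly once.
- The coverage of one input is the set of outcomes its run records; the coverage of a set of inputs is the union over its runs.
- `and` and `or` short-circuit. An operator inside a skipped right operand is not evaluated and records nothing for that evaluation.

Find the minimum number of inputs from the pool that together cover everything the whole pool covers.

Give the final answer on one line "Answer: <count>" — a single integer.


run #1 (q=0, u=2, x=5) runs B1->T, B1->T, B1->T, B1->T, B1->T, B1->F, B2->F, B4->S, B3->T; records B1=T, B1=F, B2=F, B3=T, B4=S
run #2 (q=1, u=1, x=5) runs B1->T, B1->T, B1->T, B1->T, B1->T, B1->F, B2->T; records B1=T, B1=F, B2=T
run #3 (q=3, u=4, x=4) runs B1->T, B1->T, B1->T, B1->T, B1->T, B1->F, B2->F, B4->E, B3->T; records B1=T, B1=F, B2=F, B3=T, B4=E
run #4 (q=1, u=3, x=3) runs B1->T, B1->T, B1->T, B1->T, B1->T, B1->T, B1->F, B2->F, B4->S, B3->T; records B1=T, B1=F, B2=F, B3=T, B4=S
pool-wide coverage (7 outcomes): B1=T, B1=F, B2=T, B2=F, B3=T, B4=S, B4=E
size 1 is not enough: best union over all size-1 subsets is 5/7
size 2 is not enough: best union over all size-2 subsets is 6/7
inputs {1, 2, 3} (size 3) cover everything; no size-3 subset with a lexicographically smaller index list covers all 7
Answer: 3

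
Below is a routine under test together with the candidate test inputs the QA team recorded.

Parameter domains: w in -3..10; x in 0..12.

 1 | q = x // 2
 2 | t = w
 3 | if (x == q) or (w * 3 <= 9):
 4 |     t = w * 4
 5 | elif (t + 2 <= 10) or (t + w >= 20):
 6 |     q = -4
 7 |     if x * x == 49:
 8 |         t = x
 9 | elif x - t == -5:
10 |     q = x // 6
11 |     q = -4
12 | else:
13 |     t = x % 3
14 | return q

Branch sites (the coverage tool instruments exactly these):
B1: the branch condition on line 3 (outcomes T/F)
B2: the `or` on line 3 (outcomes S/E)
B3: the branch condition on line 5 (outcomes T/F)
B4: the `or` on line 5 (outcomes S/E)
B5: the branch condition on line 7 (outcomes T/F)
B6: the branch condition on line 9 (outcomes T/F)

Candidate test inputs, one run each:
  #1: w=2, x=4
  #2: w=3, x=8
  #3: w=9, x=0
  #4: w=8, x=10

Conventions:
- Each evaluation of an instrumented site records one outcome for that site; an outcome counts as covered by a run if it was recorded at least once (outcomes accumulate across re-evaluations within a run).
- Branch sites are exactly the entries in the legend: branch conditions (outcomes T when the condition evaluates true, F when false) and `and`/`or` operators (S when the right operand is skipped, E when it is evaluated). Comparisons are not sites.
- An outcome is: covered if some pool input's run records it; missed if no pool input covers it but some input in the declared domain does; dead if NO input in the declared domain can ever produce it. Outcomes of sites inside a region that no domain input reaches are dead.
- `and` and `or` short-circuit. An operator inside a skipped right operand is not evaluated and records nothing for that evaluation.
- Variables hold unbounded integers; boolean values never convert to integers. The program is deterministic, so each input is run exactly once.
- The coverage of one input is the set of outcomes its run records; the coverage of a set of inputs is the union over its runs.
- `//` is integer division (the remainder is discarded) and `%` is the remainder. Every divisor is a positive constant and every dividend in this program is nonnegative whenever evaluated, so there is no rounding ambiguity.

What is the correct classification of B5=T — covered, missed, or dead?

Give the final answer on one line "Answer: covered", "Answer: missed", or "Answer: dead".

no pool input records B5=T
but domain input (w=4, x=7) does record it -> reachable, so missed

Answer: missed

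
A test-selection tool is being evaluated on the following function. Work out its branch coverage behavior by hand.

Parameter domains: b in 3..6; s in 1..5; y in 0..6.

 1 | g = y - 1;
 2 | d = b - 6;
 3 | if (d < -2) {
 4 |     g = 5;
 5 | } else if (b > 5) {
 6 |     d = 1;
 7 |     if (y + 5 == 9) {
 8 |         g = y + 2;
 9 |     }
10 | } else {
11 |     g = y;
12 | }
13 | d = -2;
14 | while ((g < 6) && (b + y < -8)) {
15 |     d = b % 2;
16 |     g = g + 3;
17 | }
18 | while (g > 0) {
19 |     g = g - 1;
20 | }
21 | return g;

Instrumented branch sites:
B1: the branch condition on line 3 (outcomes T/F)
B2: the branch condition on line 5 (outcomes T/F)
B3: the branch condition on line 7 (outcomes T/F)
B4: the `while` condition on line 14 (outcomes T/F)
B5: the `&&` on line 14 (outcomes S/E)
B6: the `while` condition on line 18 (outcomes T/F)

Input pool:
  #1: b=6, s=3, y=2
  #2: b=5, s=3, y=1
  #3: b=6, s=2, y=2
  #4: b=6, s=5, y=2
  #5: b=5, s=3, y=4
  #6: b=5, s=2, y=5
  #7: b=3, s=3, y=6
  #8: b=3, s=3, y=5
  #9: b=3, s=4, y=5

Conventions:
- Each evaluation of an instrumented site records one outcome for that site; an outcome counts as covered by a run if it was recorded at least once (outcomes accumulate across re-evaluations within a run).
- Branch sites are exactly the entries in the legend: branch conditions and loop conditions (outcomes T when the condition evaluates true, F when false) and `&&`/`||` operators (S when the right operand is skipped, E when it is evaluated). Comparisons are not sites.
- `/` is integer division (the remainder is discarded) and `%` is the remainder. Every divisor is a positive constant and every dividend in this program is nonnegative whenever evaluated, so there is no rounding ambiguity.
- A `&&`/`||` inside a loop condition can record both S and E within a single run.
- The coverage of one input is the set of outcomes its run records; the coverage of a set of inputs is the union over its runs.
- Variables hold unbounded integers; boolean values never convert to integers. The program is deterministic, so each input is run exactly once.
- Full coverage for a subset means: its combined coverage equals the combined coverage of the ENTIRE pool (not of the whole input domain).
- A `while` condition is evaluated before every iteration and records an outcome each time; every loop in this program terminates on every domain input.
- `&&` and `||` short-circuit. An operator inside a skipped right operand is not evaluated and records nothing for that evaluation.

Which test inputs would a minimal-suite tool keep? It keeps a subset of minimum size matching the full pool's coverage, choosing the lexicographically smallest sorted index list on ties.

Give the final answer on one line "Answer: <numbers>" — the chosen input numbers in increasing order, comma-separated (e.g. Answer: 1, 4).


test 1 (b=6, s=3, y=2) hits B1=F, B2=T, B3=F, B4=F, B5=E, B6=T, B6=F
test 2 (b=5, s=3, y=1) hits B1=F, B2=F, B4=F, B5=E, B6=T, B6=F
test 3 (b=6, s=2, y=2) hits B1=F, B2=T, B3=F, B4=F, B5=E, B6=T, B6=F
test 4 (b=6, s=5, y=2) hits B1=F, B2=T, B3=F, B4=F, B5=E, B6=T, B6=F
test 5 (b=5, s=3, y=4) hits B1=F, B2=F, B4=F, B5=E, B6=T, B6=F
test 6 (b=5, s=2, y=5) hits B1=F, B2=F, B4=F, B5=E, B6=T, B6=F
test 7 (b=3, s=3, y=6) hits B1=T, B4=F, B5=E, B6=T, B6=F
test 8 (b=3, s=3, y=5) hits B1=T, B4=F, B5=E, B6=T, B6=F
test 9 (b=3, s=4, y=5) hits B1=T, B4=F, B5=E, B6=T, B6=F
union over all inputs: B1=T, B1=F, B2=T, B2=F, B3=F, B4=F, B5=E, B6=T, B6=F (9 outcomes)
size 1 is not enough: best union over all size-1 subsets is 7/9
size 2 is not enough: best union over all size-2 subsets is 8/9
inputs {1, 2, 7} (size 3) cover everything; no size-3 subset with a lexicographically smaller index list covers all 9
Answer: 1, 2, 7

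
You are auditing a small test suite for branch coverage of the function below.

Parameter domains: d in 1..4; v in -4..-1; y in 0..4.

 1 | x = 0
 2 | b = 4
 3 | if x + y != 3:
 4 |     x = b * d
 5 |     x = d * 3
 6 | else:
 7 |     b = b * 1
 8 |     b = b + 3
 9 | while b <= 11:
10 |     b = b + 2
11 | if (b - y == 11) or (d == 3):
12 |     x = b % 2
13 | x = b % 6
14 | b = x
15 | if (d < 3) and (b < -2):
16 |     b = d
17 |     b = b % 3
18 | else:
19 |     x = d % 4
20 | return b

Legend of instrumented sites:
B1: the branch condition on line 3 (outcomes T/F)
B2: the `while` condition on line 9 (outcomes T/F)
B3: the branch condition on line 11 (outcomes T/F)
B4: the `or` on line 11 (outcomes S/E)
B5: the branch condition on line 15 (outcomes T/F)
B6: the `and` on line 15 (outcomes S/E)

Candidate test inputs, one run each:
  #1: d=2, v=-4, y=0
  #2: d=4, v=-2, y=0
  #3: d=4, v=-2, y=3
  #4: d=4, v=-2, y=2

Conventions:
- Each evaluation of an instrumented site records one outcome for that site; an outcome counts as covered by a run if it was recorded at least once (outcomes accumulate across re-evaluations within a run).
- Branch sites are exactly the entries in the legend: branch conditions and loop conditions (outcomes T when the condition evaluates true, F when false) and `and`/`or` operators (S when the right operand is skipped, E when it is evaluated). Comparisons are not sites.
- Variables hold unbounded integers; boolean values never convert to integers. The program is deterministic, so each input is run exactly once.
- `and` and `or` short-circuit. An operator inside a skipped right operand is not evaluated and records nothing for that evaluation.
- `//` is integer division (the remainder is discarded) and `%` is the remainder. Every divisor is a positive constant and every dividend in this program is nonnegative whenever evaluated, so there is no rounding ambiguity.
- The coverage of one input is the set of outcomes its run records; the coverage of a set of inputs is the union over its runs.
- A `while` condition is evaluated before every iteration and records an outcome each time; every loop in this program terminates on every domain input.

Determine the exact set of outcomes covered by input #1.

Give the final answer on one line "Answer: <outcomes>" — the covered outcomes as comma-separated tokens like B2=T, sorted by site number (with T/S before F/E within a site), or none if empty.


Event log for input #1 (d=2, v=-4, y=0):
  B1->T, B2->T, B2->T, B2->T, B2->T, B2->F, B4->E, B3->F, B6->E, B5->F
as a set, this run covers: B1=T, B2=T, B2=F, B3=F, B4=E, B5=F, B6=E
Answer: B1=T, B2=T, B2=F, B3=F, B4=E, B5=F, B6=E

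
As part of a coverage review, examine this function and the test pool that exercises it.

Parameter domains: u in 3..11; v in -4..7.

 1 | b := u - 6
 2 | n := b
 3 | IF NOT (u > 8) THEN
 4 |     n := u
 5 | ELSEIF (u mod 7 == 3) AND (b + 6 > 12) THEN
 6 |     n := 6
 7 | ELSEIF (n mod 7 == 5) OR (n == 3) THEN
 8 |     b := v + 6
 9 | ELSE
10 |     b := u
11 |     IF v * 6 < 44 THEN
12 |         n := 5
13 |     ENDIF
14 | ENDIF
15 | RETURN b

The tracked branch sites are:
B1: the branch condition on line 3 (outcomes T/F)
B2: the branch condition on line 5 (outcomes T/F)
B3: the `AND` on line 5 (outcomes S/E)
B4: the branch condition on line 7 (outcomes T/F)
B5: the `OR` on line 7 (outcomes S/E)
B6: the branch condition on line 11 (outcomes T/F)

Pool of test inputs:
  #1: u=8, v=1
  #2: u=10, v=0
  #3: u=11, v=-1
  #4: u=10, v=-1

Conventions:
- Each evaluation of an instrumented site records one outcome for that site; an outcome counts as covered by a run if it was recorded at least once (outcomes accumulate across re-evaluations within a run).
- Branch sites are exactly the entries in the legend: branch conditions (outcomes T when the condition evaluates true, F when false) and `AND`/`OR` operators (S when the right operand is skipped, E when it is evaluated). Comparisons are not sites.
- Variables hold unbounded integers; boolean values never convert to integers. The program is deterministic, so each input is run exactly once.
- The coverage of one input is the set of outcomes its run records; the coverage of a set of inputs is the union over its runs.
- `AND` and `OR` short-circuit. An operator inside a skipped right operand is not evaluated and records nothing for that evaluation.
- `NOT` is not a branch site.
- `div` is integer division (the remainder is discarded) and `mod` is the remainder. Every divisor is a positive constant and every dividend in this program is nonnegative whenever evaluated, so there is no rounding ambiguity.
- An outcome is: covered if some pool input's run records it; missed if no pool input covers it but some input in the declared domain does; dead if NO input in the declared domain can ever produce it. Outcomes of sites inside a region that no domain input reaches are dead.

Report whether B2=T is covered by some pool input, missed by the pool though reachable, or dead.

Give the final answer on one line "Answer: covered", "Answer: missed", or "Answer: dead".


no pool input records B2=T
checking all 108 inputs in the declared domain: B2=T is never recorded -> dead
Answer: dead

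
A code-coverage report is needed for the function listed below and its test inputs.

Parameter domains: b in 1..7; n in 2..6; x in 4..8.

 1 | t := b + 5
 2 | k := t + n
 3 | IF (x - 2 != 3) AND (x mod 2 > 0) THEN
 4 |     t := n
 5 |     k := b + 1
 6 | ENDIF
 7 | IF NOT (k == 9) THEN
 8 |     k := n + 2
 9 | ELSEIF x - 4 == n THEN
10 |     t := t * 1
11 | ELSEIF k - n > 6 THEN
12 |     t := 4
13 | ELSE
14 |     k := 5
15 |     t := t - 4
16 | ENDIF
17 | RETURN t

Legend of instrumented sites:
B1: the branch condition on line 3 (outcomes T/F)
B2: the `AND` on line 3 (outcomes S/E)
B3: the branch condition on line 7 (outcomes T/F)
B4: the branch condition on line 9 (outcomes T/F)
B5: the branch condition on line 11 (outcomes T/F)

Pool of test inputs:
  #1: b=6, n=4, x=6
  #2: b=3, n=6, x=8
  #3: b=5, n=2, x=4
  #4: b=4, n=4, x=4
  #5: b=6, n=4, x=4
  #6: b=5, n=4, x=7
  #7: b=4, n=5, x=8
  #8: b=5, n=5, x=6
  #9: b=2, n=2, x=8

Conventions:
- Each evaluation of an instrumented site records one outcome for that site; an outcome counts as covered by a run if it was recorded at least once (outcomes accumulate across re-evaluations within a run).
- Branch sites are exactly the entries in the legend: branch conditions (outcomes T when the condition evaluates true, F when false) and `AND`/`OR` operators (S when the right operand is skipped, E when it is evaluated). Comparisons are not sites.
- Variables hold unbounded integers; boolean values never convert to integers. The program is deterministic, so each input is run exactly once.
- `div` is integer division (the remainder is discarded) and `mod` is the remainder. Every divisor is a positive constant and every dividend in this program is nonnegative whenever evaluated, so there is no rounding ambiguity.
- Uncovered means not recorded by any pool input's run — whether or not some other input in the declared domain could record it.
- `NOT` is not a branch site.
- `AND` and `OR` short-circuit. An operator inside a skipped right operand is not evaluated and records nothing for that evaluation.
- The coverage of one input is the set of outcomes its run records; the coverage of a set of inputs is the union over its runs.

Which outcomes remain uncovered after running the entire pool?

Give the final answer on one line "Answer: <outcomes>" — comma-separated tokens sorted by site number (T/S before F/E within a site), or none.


run #1 (b=6, n=4, x=6) records B1=F, B2=E, B3=T
run #2 (b=3, n=6, x=8) records B1=F, B2=E, B3=T
run #3 (b=5, n=2, x=4) records B1=F, B2=E, B3=T
run #4 (b=4, n=4, x=4) records B1=F, B2=E, B3=T
run #5 (b=6, n=4, x=4) records B1=F, B2=E, B3=T
run #6 (b=5, n=4, x=7) records B1=T, B2=E, B3=T
run #7 (b=4, n=5, x=8) records B1=F, B2=E, B3=T
run #8 (b=5, n=5, x=6) records B1=F, B2=E, B3=T
run #9 (b=2, n=2, x=8) records B1=F, B2=E, B3=F, B4=F, B5=T
union over the pool: B1=T, B1=F, B2=E, B3=T, B3=F, B4=F, B5=T
uncovered (3 of 10): B2=S, B4=T, B5=F
Answer: B2=S, B4=T, B5=F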